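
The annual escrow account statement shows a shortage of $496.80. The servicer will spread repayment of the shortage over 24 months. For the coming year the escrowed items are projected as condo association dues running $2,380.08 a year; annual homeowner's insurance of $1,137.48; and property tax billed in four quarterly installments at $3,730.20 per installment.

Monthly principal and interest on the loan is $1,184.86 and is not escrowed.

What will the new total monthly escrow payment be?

$1,557.23

Condo association dues = $2,380.08
Homeowner's insurance = $1,137.48
Property tax = $3,730.20 × 4 = $14,920.80
Yearly total = $18,438.36
Per month = $18,438.36 ÷ 12 = $1,536.53
Shortage per month = $496.80 ÷ 24 = $20.70
Adjusted monthly = $1,536.53 + $20.70 = $1,557.23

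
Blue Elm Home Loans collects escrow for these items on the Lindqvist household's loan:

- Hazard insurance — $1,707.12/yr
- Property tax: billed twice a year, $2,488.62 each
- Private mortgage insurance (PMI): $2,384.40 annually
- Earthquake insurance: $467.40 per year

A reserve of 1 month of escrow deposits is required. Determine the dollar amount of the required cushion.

$794.68

Hazard insurance = $1,707.12
Property tax = $2,488.62 × 2 = $4,977.24
Private mortgage insurance (PMI) = $2,384.40
Earthquake insurance = $467.40
Annual escrow total = $1,707.12 + $4,977.24 + $2,384.40 + $467.40 = $9,536.16
Monthly = $9,536.16 / 12 = $794.68
Required cushion = 1 × $794.68 = $794.68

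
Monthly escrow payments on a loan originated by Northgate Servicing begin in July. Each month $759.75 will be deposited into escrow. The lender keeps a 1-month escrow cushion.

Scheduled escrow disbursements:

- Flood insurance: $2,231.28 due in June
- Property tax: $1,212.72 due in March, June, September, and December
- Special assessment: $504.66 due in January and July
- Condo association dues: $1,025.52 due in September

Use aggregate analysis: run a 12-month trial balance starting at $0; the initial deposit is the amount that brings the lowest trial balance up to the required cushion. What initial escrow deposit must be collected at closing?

Cushion = 1 × $759.75 = $759.75
Trial balance (start $0, +$759.75 each month, − disbursements):
  Jul: +$759.75 − $504.66 → $255.09
  Aug: +$759.75 → $1,014.84
  Sep: +$759.75 − $2,238.24 → -$463.65
  Oct: +$759.75 → $296.10
  Nov: +$759.75 → $1,055.85
  Dec: +$759.75 − $1,212.72 → $602.88
  Jan: +$759.75 − $504.66 → $857.97
  Feb: +$759.75 → $1,617.72
  Mar: +$759.75 − $1,212.72 → $1,164.75
  Apr: +$759.75 → $1,924.50
  May: +$759.75 → $2,684.25
  Jun: +$759.75 − $3,444.00 → $0.00
Lowest trial balance = -$463.65 (Sep)
Initial deposit = cushion − low point = $759.75 − (-$463.65) = $1,223.40

$1,223.40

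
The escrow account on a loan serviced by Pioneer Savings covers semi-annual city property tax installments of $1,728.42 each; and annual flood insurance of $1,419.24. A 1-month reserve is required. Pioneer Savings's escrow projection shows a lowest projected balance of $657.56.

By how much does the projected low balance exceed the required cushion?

$251.22

City property tax — $1,728.42 × 2 = $3,456.84/yr
Flood insurance — $1,419.24/yr
Annual escrow total = $3,456.84 + $1,419.24 = $4,876.08
Monthly = $4,876.08 / 12 = $406.34
Required cushion = 1 × $406.34 = $406.34
Excess over cushion: $657.56 − $406.34 = $251.22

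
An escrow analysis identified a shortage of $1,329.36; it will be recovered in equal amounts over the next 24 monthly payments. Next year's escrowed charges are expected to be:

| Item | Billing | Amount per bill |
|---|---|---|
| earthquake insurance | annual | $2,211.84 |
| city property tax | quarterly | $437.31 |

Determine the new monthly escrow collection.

$385.48

Earthquake insurance: $2,211.84 per year
City property tax: $437.31 × 4 = $1,749.24 per year
Total annual escrow = $3,961.08
Monthly escrow = $3,961.08 ÷ 12 = $330.09
Monthly shortage recovery: $1,329.36 ÷ 24 = $55.39
New monthly escrow = $330.09 + $55.39 = $385.48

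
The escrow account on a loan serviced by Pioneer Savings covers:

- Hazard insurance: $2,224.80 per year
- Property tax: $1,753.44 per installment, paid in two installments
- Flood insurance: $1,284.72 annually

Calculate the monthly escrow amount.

Hazard insurance = $2,224.80
Property tax = $1,753.44 × 2 = $3,506.88
Flood insurance = $1,284.72
Combined annual = $7,016.40
Monthly escrow = $7,016.40 / 12 = $584.70

$584.70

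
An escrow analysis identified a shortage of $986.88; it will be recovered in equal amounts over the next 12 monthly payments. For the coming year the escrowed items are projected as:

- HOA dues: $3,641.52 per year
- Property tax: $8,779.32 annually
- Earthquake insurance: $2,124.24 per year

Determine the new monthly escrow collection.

$1,294.33

HOA dues: $3,641.52/yr
Property tax: $8,779.32/yr
Earthquake insurance: $2,124.24/yr
Combined annual = $3,641.52 + $8,779.32 + $2,124.24 = $14,545.08
Per month = $14,545.08 ÷ 12 = $1,212.09
Shortage per month = $986.88 / 12 = $82.24
Adjusted monthly = $1,212.09 + $82.24 = $1,294.33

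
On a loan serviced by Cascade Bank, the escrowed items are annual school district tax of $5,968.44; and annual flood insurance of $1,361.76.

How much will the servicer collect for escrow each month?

School district tax = $5,968.44/yr
Flood insurance = $1,361.76/yr
Yearly total = $5,968.44 + $1,361.76 = $7,330.20
Per month = $7,330.20 / 12 = $610.85

$610.85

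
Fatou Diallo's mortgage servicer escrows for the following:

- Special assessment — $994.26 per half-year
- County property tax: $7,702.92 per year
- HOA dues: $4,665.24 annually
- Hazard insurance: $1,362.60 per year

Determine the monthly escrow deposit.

$1,309.94

Special assessment = $994.26 × 2 = $1,988.52
County property tax = $7,702.92
HOA dues = $4,665.24
Hazard insurance = $1,362.60
Total annual escrow = $15,719.28
Base monthly escrow = $15,719.28 ÷ 12 = $1,309.94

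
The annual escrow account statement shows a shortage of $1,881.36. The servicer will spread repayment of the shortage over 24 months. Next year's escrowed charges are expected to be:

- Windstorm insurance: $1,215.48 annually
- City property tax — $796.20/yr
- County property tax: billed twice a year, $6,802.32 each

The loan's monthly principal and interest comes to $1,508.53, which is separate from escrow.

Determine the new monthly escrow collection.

$1,379.75

Windstorm insurance — $1,215.48 annually
City property tax — $796.20 annually
County property tax — $6,802.32 × 2 = $13,604.64 annually
Annual escrow total = $15,616.32
Base monthly escrow = $15,616.32 / 12 = $1,301.36
Shortage spread = $1,881.36 / 24 = $78.39/mo
Adjusted monthly = $1,301.36 + $78.39 = $1,379.75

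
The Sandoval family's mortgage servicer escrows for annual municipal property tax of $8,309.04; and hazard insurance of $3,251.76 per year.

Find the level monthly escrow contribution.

$963.40

Municipal property tax: $8,309.04 annually
Hazard insurance: $3,251.76 annually
Yearly total = $8,309.04 + $3,251.76 = $11,560.80
Per month = $11,560.80 / 12 = $963.40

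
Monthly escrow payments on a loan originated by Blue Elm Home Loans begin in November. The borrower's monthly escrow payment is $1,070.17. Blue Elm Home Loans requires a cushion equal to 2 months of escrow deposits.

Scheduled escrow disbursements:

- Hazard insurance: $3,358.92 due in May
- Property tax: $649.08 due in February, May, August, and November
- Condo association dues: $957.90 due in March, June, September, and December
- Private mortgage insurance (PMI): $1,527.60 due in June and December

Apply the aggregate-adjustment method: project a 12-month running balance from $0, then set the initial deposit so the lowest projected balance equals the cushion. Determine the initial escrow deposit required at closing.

$4,814.04

Cushion = 2 × $1,070.17 = $2,140.34
Trial balance (start $0, +$1,070.17 each month, − disbursements):
  Nov: +$1,070.17 − $649.08 → $421.09
  Dec: +$1,070.17 − $2,485.50 → -$994.24
  Jan: +$1,070.17 → $75.93
  Feb: +$1,070.17 − $649.08 → $497.02
  Mar: +$1,070.17 − $957.90 → $609.29
  Apr: +$1,070.17 → $1,679.46
  May: +$1,070.17 − $4,008.00 → -$1,258.37
  Jun: +$1,070.17 − $2,485.50 → -$2,673.70
  Jul: +$1,070.17 → -$1,603.53
  Aug: +$1,070.17 − $649.08 → -$1,182.44
  Sep: +$1,070.17 − $957.90 → -$1,070.17
  Oct: +$1,070.17 → $0.00
Lowest trial balance = -$2,673.70 (Jun)
Initial deposit = cushion − low point = $2,140.34 − (-$2,673.70) = $4,814.04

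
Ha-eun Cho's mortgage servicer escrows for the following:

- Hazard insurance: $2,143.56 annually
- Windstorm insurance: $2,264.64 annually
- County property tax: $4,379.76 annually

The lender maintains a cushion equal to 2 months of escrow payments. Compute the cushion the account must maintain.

$1,464.66

Hazard insurance: $2,143.56 per year
Windstorm insurance: $2,264.64 per year
County property tax: $4,379.76 per year
Combined annual = $8,787.96
Monthly escrow = $8,787.96 ÷ 12 = $732.33
Required cushion = 2 × $732.33 = $1,464.66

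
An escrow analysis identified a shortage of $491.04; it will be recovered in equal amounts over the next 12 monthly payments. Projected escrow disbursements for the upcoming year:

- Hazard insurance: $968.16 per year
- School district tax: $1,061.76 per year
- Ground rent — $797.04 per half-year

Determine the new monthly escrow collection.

Hazard insurance — $968.16
School district tax — $1,061.76
Ground rent — $797.04 × 2 = $1,594.08
Annual escrow total = $968.16 + $1,061.76 + $1,594.08 = $3,624.00
Monthly escrow = $3,624.00 / 12 = $302.00
Shortage per month = $491.04 / 12 = $40.92
New monthly escrow = $302.00 + $40.92 = $342.92

$342.92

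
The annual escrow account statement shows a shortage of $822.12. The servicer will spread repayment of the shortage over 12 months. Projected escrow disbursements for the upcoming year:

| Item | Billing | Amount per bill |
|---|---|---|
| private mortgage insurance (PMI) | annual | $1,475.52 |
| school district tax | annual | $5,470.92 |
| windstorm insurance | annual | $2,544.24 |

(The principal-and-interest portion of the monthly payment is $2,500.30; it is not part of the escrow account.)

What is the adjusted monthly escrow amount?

$859.40

Private mortgage insurance (PMI) = $1,475.52 per year
School district tax = $5,470.92 per year
Windstorm insurance = $2,544.24 per year
Total per year = $1,475.52 + $5,470.92 + $2,544.24 = $9,490.68
Per month = $9,490.68 ÷ 12 = $790.89
Shortage per month = $822.12 / 12 = $68.51
Adjusted monthly = $790.89 + $68.51 = $859.40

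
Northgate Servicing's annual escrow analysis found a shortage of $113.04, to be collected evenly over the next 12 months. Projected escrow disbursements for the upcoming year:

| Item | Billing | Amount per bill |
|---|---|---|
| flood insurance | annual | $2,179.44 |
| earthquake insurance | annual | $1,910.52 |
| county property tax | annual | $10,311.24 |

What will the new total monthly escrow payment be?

Flood insurance = $2,179.44 per year
Earthquake insurance = $1,910.52 per year
County property tax = $10,311.24 per year
Yearly total = $14,401.20
Monthly = $14,401.20 ÷ 12 = $1,200.10
Shortage spread = $113.04 ÷ 12 = $9.42/mo
New monthly escrow = $1,200.10 + $9.42 = $1,209.52

$1,209.52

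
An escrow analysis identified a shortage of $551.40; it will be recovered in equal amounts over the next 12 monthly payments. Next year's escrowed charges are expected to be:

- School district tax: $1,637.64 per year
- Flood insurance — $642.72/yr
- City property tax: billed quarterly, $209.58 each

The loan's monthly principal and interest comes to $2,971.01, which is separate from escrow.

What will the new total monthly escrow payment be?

School district tax — $1,637.64 annually
Flood insurance — $642.72 annually
City property tax — $209.58 × 4 = $838.32 annually
Annual escrow total = $1,637.64 + $642.72 + $838.32 = $3,118.68
Base monthly escrow = $3,118.68 ÷ 12 = $259.89
Monthly shortage recovery: $551.40 ÷ 12 = $45.95
Adjusted monthly = $259.89 + $45.95 = $305.84

$305.84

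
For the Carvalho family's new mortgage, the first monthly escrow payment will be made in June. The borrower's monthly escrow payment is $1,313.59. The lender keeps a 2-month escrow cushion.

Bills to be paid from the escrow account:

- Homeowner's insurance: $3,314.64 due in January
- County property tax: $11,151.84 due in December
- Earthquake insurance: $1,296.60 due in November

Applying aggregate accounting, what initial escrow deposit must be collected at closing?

Cushion = 2 × $1,313.59 = $2,627.18
Trial balance (start $0, +$1,313.59 each month, − disbursements):
  Jun: +$1,313.59 → $1,313.59
  Jul: +$1,313.59 → $2,627.18
  Aug: +$1,313.59 → $3,940.77
  Sep: +$1,313.59 → $5,254.36
  Oct: +$1,313.59 → $6,567.95
  Nov: +$1,313.59 − $1,296.60 → $6,584.94
  Dec: +$1,313.59 − $11,151.84 → -$3,253.31
  Jan: +$1,313.59 − $3,314.64 → -$5,254.36
  Feb: +$1,313.59 → -$3,940.77
  Mar: +$1,313.59 → -$2,627.18
  Apr: +$1,313.59 → -$1,313.59
  May: +$1,313.59 → $0.00
Lowest trial balance = -$5,254.36 (Jan)
Initial deposit = cushion − low point = $2,627.18 − (-$5,254.36) = $7,881.54

$7,881.54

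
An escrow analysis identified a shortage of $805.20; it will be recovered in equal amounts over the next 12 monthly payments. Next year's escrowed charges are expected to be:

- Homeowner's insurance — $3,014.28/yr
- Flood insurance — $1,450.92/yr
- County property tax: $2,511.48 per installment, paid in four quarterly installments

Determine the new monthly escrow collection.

Homeowner's insurance — $3,014.28
Flood insurance — $1,450.92
County property tax — $2,511.48 × 4 = $10,045.92
Total annual escrow = $3,014.28 + $1,450.92 + $10,045.92 = $14,511.12
Monthly escrow = $14,511.12 / 12 = $1,209.26
Shortage spread = $805.20 ÷ 12 = $67.10/mo
New monthly escrow = $1,209.26 + $67.10 = $1,276.36

$1,276.36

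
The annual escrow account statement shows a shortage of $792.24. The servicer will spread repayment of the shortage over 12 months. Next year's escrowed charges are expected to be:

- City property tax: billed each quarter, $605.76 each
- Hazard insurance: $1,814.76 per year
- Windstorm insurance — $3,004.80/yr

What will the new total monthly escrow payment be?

City property tax — $605.76 × 4 = $2,423.04 per year
Hazard insurance — $1,814.76 per year
Windstorm insurance — $3,004.80 per year
Total per year = $2,423.04 + $1,814.76 + $3,004.80 = $7,242.60
Base monthly escrow = $7,242.60 / 12 = $603.55
Shortage per month = $792.24 ÷ 12 = $66.02
New monthly escrow = $603.55 + $66.02 = $669.57

$669.57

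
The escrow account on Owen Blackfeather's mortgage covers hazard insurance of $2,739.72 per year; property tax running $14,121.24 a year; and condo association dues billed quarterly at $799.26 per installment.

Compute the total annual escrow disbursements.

$20,058.00

Hazard insurance = $2,739.72
Property tax = $14,121.24
Condo association dues = $799.26 × 4 = $3,197.04
Yearly total = $20,058.00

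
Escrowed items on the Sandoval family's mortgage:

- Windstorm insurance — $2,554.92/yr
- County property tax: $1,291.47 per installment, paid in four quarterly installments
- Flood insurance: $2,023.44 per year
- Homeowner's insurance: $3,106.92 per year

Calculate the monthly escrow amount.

$1,070.93

Windstorm insurance = $2,554.92/yr
County property tax = $1,291.47 × 4 = $5,165.88/yr
Flood insurance = $2,023.44/yr
Homeowner's insurance = $3,106.92/yr
Total per year = $2,554.92 + $5,165.88 + $2,023.44 + $3,106.92 = $12,851.16
Monthly = $12,851.16 / 12 = $1,070.93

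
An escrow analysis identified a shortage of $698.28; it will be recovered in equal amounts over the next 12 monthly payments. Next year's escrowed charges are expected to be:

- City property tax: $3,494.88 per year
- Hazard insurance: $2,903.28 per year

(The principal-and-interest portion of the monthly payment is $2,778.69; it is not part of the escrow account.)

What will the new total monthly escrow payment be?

City property tax = $3,494.88 annually
Hazard insurance = $2,903.28 annually
Annual escrow total = $3,494.88 + $2,903.28 = $6,398.16
Base monthly escrow = $6,398.16 / 12 = $533.18
Shortage per month = $698.28 / 12 = $58.19
Adjusted monthly = $533.18 + $58.19 = $591.37

$591.37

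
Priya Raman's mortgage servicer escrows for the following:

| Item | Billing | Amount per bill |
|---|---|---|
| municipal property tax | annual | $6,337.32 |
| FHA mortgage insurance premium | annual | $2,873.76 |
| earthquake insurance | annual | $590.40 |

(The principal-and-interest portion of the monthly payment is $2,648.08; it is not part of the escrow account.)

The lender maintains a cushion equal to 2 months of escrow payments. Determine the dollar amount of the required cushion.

Municipal property tax — $6,337.32
FHA mortgage insurance premium — $2,873.76
Earthquake insurance — $590.40
Yearly total = $6,337.32 + $2,873.76 + $590.40 = $9,801.48
Base monthly escrow = $9,801.48 / 12 = $816.79
Reserve = 2 × $816.79 = $1,633.58

$1,633.58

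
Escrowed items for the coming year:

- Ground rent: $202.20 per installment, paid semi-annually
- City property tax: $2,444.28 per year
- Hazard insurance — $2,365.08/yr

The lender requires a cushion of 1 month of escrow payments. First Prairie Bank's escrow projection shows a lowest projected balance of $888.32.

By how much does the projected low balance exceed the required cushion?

$453.84

Ground rent = $202.20 × 2 = $404.40/yr
City property tax = $2,444.28/yr
Hazard insurance = $2,365.08/yr
Total per year = $404.40 + $2,444.28 + $2,365.08 = $5,213.76
Monthly = $5,213.76 ÷ 12 = $434.48
Required reserve = 1 × $434.48 = $434.48
Surplus = $888.32 − $434.48 = $453.84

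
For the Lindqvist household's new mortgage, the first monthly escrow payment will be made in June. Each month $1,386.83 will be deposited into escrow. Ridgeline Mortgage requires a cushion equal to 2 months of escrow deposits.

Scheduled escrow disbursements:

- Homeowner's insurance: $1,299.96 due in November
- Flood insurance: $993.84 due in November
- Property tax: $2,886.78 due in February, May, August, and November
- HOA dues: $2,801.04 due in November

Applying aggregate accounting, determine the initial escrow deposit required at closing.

Cushion = 2 × $1,386.83 = $2,773.66
Trial balance (start $0, +$1,386.83 each month, − disbursements):
  Jun: +$1,386.83 → $1,386.83
  Jul: +$1,386.83 → $2,773.66
  Aug: +$1,386.83 − $2,886.78 → $1,273.71
  Sep: +$1,386.83 → $2,660.54
  Oct: +$1,386.83 → $4,047.37
  Nov: +$1,386.83 − $7,981.62 → -$2,547.42
  Dec: +$1,386.83 → -$1,160.59
  Jan: +$1,386.83 → $226.24
  Feb: +$1,386.83 − $2,886.78 → -$1,273.71
  Mar: +$1,386.83 → $113.12
  Apr: +$1,386.83 → $1,499.95
  May: +$1,386.83 − $2,886.78 → $0.00
Lowest trial balance = -$2,547.42 (Nov)
Initial deposit = cushion − low point = $2,773.66 − (-$2,547.42) = $5,321.08

$5,321.08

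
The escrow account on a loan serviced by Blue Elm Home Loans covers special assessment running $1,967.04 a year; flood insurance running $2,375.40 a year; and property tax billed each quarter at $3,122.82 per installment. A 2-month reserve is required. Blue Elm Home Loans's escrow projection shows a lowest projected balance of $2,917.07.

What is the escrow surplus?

$111.45

Special assessment — $1,967.04 annually
Flood insurance — $2,375.40 annually
Property tax — $3,122.82 × 4 = $12,491.28 annually
Combined annual = $16,833.72
Base monthly escrow = $16,833.72 / 12 = $1,402.81
Cushion = 2 × $1,402.81 = $2,805.62
Surplus = $2,917.07 − $2,805.62 = $111.45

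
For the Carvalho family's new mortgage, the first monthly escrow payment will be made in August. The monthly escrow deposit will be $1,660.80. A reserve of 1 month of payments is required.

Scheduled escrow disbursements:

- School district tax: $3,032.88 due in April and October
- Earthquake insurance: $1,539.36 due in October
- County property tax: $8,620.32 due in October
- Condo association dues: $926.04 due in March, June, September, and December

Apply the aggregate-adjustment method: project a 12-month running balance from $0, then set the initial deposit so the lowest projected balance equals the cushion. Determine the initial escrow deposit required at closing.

$10,797.00

Cushion = 1 × $1,660.80 = $1,660.80
Trial balance (start $0, +$1,660.80 each month, − disbursements):
  Aug: +$1,660.80 → $1,660.80
  Sep: +$1,660.80 − $926.04 → $2,395.56
  Oct: +$1,660.80 − $13,192.56 → -$9,136.20
  Nov: +$1,660.80 → -$7,475.40
  Dec: +$1,660.80 − $926.04 → -$6,740.64
  Jan: +$1,660.80 → -$5,079.84
  Feb: +$1,660.80 → -$3,419.04
  Mar: +$1,660.80 − $926.04 → -$2,684.28
  Apr: +$1,660.80 − $3,032.88 → -$4,056.36
  May: +$1,660.80 → -$2,395.56
  Jun: +$1,660.80 − $926.04 → -$1,660.80
  Jul: +$1,660.80 → $0.00
Lowest trial balance = -$9,136.20 (Oct)
Initial deposit = cushion − low point = $1,660.80 − (-$9,136.20) = $10,797.00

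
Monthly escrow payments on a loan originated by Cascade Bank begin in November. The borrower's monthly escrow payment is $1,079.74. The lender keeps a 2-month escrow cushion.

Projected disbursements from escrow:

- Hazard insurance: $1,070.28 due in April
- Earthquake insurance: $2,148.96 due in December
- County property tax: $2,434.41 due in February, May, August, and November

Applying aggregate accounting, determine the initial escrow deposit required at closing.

$5,123.77

Cushion = 2 × $1,079.74 = $2,159.48
Trial balance (start $0, +$1,079.74 each month, − disbursements):
  Nov: +$1,079.74 − $2,434.41 → -$1,354.67
  Dec: +$1,079.74 − $2,148.96 → -$2,423.89
  Jan: +$1,079.74 → -$1,344.15
  Feb: +$1,079.74 − $2,434.41 → -$2,698.82
  Mar: +$1,079.74 → -$1,619.08
  Apr: +$1,079.74 − $1,070.28 → -$1,609.62
  May: +$1,079.74 − $2,434.41 → -$2,964.29
  Jun: +$1,079.74 → -$1,884.55
  Jul: +$1,079.74 → -$804.81
  Aug: +$1,079.74 − $2,434.41 → -$2,159.48
  Sep: +$1,079.74 → -$1,079.74
  Oct: +$1,079.74 → $0.00
Lowest trial balance = -$2,964.29 (May)
Initial deposit = cushion − low point = $2,159.48 − (-$2,964.29) = $5,123.77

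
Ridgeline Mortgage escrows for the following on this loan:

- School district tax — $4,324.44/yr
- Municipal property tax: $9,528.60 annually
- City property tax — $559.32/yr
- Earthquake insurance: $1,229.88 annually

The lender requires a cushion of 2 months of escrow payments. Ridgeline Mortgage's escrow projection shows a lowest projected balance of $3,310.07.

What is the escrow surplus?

$703.03

School district tax: $4,324.44
Municipal property tax: $9,528.60
City property tax: $559.32
Earthquake insurance: $1,229.88
Combined annual = $4,324.44 + $9,528.60 + $559.32 + $1,229.88 = $15,642.24
Base monthly escrow = $15,642.24 ÷ 12 = $1,303.52
Required cushion = 2 × $1,303.52 = $2,607.04
Surplus = $3,310.07 − $2,607.04 = $703.03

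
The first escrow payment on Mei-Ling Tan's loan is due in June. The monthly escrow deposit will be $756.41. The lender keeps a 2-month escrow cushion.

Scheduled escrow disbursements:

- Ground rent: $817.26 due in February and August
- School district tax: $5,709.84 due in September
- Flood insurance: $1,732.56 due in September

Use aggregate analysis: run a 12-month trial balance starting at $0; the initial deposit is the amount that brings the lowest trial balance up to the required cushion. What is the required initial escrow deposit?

Cushion = 2 × $756.41 = $1,512.82
Trial balance (start $0, +$756.41 each month, − disbursements):
  Jun: +$756.41 → $756.41
  Jul: +$756.41 → $1,512.82
  Aug: +$756.41 − $817.26 → $1,451.97
  Sep: +$756.41 − $7,442.40 → -$5,234.02
  Oct: +$756.41 → -$4,477.61
  Nov: +$756.41 → -$3,721.20
  Dec: +$756.41 → -$2,964.79
  Jan: +$756.41 → -$2,208.38
  Feb: +$756.41 − $817.26 → -$2,269.23
  Mar: +$756.41 → -$1,512.82
  Apr: +$756.41 → -$756.41
  May: +$756.41 → $0.00
Lowest trial balance = -$5,234.02 (Sep)
Initial deposit = cushion − low point = $1,512.82 − (-$5,234.02) = $6,746.84

$6,746.84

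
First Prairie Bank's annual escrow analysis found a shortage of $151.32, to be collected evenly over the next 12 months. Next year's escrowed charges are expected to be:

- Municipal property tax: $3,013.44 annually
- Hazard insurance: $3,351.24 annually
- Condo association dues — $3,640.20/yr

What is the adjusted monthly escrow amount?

$846.35

Municipal property tax: $3,013.44 per year
Hazard insurance: $3,351.24 per year
Condo association dues: $3,640.20 per year
Total annual escrow = $3,013.44 + $3,351.24 + $3,640.20 = $10,004.88
Monthly = $10,004.88 / 12 = $833.74
Shortage spread = $151.32 / 12 = $12.61/mo
Adjusted monthly = $833.74 + $12.61 = $846.35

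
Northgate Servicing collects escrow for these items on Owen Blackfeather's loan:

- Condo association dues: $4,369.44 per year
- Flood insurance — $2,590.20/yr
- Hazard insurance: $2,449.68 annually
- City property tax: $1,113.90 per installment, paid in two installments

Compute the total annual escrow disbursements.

Condo association dues — $4,369.44 per year
Flood insurance — $2,590.20 per year
Hazard insurance — $2,449.68 per year
City property tax — $1,113.90 × 2 = $2,227.80 per year
Total annual escrow = $11,637.12

$11,637.12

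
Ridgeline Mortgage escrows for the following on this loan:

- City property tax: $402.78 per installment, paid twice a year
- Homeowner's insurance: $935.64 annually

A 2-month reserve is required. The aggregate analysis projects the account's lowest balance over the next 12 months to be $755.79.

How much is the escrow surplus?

$465.59

City property tax: $402.78 × 2 = $805.56
Homeowner's insurance: $935.64
Total per year = $1,741.20
Per month = $1,741.20 / 12 = $145.10
Required cushion = 2 × $145.10 = $290.20
Surplus = $755.79 − $290.20 = $465.59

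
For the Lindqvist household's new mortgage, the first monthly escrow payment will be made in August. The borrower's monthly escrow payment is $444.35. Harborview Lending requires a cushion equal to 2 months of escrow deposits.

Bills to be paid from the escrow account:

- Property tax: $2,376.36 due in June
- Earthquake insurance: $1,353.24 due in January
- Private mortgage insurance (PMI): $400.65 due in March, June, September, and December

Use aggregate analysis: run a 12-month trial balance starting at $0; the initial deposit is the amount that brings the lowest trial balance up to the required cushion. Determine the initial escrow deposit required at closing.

Cushion = 2 × $444.35 = $888.70
Trial balance (start $0, +$444.35 each month, − disbursements):
  Aug: +$444.35 → $444.35
  Sep: +$444.35 − $400.65 → $488.05
  Oct: +$444.35 → $932.40
  Nov: +$444.35 → $1,376.75
  Dec: +$444.35 − $400.65 → $1,420.45
  Jan: +$444.35 − $1,353.24 → $511.56
  Feb: +$444.35 → $955.91
  Mar: +$444.35 − $400.65 → $999.61
  Apr: +$444.35 → $1,443.96
  May: +$444.35 → $1,888.31
  Jun: +$444.35 − $2,777.01 → -$444.35
  Jul: +$444.35 → $0.00
Lowest trial balance = -$444.35 (Jun)
Initial deposit = cushion − low point = $888.70 − (-$444.35) = $1,333.05

$1,333.05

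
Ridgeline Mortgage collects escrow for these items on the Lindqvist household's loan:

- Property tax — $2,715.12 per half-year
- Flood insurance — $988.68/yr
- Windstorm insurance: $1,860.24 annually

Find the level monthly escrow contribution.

$689.93

Property tax — $2,715.12 × 2 = $5,430.24 per year
Flood insurance — $988.68 per year
Windstorm insurance — $1,860.24 per year
Combined annual = $5,430.24 + $988.68 + $1,860.24 = $8,279.16
Per month = $8,279.16 / 12 = $689.93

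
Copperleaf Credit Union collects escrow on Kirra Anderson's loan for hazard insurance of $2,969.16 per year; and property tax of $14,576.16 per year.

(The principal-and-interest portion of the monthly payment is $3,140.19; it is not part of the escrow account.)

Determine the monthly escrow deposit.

Hazard insurance — $2,969.16/yr
Property tax — $14,576.16/yr
Total per year = $2,969.16 + $14,576.16 = $17,545.32
Base monthly escrow = $17,545.32 / 12 = $1,462.11

$1,462.11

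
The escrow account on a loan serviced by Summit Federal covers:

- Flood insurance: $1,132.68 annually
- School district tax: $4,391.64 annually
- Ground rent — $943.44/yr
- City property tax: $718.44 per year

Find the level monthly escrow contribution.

Flood insurance = $1,132.68
School district tax = $4,391.64
Ground rent = $943.44
City property tax = $718.44
Annual escrow total = $7,186.20
Per month = $7,186.20 ÷ 12 = $598.85

$598.85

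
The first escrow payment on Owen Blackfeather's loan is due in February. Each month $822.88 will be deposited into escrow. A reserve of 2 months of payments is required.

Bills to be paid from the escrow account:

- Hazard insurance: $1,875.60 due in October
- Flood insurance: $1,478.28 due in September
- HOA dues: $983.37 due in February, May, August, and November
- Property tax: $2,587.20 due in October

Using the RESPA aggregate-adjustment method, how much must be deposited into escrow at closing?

$3,291.52

Cushion = 2 × $822.88 = $1,645.76
Trial balance (start $0, +$822.88 each month, − disbursements):
  Feb: +$822.88 − $983.37 → -$160.49
  Mar: +$822.88 → $662.39
  Apr: +$822.88 → $1,485.27
  May: +$822.88 − $983.37 → $1,324.78
  Jun: +$822.88 → $2,147.66
  Jul: +$822.88 → $2,970.54
  Aug: +$822.88 − $983.37 → $2,810.05
  Sep: +$822.88 − $1,478.28 → $2,154.65
  Oct: +$822.88 − $4,462.80 → -$1,485.27
  Nov: +$822.88 − $983.37 → -$1,645.76
  Dec: +$822.88 → -$822.88
  Jan: +$822.88 → $0.00
Lowest trial balance = -$1,645.76 (Nov)
Initial deposit = cushion − low point = $1,645.76 − (-$1,645.76) = $3,291.52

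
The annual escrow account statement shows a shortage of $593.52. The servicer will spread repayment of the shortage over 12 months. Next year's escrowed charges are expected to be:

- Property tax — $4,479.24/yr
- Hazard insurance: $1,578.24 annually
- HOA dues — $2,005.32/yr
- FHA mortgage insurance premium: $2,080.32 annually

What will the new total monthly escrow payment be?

Property tax = $4,479.24
Hazard insurance = $1,578.24
HOA dues = $2,005.32
FHA mortgage insurance premium = $2,080.32
Yearly total = $4,479.24 + $1,578.24 + $2,005.32 + $2,080.32 = $10,143.12
Per month = $10,143.12 / 12 = $845.26
Monthly shortage recovery: $593.52 / 12 = $49.46
Adjusted monthly = $845.26 + $49.46 = $894.72

$894.72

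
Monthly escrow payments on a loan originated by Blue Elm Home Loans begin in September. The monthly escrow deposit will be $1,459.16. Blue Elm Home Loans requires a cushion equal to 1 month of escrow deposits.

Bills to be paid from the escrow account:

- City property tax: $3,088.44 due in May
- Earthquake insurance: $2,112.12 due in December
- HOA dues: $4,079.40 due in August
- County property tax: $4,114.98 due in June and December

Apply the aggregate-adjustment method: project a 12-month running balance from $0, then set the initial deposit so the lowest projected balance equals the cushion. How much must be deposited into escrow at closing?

Cushion = 1 × $1,459.16 = $1,459.16
Trial balance (start $0, +$1,459.16 each month, − disbursements):
  Sep: +$1,459.16 → $1,459.16
  Oct: +$1,459.16 → $2,918.32
  Nov: +$1,459.16 → $4,377.48
  Dec: +$1,459.16 − $6,227.10 → -$390.46
  Jan: +$1,459.16 → $1,068.70
  Feb: +$1,459.16 → $2,527.86
  Mar: +$1,459.16 → $3,987.02
  Apr: +$1,459.16 → $5,446.18
  May: +$1,459.16 − $3,088.44 → $3,816.90
  Jun: +$1,459.16 − $4,114.98 → $1,161.08
  Jul: +$1,459.16 → $2,620.24
  Aug: +$1,459.16 − $4,079.40 → $0.00
Lowest trial balance = -$390.46 (Dec)
Initial deposit = cushion − low point = $1,459.16 − (-$390.46) = $1,849.62

$1,849.62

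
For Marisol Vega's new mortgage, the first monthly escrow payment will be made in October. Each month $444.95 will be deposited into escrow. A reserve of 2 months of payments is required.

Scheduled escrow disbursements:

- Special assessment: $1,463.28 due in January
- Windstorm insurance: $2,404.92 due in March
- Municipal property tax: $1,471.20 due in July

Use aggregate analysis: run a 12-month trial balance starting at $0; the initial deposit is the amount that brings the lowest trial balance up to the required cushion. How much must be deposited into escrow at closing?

Cushion = 2 × $444.95 = $889.90
Trial balance (start $0, +$444.95 each month, − disbursements):
  Oct: +$444.95 → $444.95
  Nov: +$444.95 → $889.90
  Dec: +$444.95 → $1,334.85
  Jan: +$444.95 − $1,463.28 → $316.52
  Feb: +$444.95 → $761.47
  Mar: +$444.95 − $2,404.92 → -$1,198.50
  Apr: +$444.95 → -$753.55
  May: +$444.95 → -$308.60
  Jun: +$444.95 → $136.35
  Jul: +$444.95 − $1,471.20 → -$889.90
  Aug: +$444.95 → -$444.95
  Sep: +$444.95 → $0.00
Lowest trial balance = -$1,198.50 (Mar)
Initial deposit = cushion − low point = $889.90 − (-$1,198.50) = $2,088.40

$2,088.40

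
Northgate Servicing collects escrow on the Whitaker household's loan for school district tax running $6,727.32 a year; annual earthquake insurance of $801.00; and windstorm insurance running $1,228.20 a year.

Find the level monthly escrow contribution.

School district tax — $6,727.32/yr
Earthquake insurance — $801.00/yr
Windstorm insurance — $1,228.20/yr
Combined annual = $6,727.32 + $801.00 + $1,228.20 = $8,756.52
Monthly escrow = $8,756.52 / 12 = $729.71

$729.71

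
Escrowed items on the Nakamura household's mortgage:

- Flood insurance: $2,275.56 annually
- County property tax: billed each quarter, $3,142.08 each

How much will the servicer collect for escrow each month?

$1,236.99

Flood insurance — $2,275.56 per year
County property tax — $3,142.08 × 4 = $12,568.32 per year
Annual escrow total = $2,275.56 + $12,568.32 = $14,843.88
Base monthly escrow = $14,843.88 ÷ 12 = $1,236.99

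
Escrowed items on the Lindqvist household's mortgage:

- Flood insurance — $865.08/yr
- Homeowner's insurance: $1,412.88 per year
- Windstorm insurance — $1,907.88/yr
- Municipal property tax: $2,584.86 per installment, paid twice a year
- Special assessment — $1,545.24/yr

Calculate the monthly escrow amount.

Flood insurance = $865.08 annually
Homeowner's insurance = $1,412.88 annually
Windstorm insurance = $1,907.88 annually
Municipal property tax = $2,584.86 × 2 = $5,169.72 annually
Special assessment = $1,545.24 annually
Annual escrow total = $865.08 + $1,412.88 + $1,907.88 + $5,169.72 + $1,545.24 = $10,900.80
Monthly escrow = $10,900.80 ÷ 12 = $908.40

$908.40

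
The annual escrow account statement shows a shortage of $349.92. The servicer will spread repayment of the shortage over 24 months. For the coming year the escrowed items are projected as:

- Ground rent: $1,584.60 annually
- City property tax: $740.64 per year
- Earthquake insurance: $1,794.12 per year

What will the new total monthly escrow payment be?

$357.86

Ground rent = $1,584.60 per year
City property tax = $740.64 per year
Earthquake insurance = $1,794.12 per year
Annual escrow total = $4,119.36
Monthly = $4,119.36 ÷ 12 = $343.28
Monthly shortage recovery: $349.92 ÷ 24 = $14.58
New monthly escrow = $343.28 + $14.58 = $357.86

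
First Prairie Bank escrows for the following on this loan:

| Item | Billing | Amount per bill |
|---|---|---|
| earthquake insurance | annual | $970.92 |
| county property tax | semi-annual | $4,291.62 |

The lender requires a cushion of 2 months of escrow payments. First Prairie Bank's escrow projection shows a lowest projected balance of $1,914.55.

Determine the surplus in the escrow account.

$322.19

Earthquake insurance: $970.92 annually
County property tax: $4,291.62 × 2 = $8,583.24 annually
Yearly total = $970.92 + $8,583.24 = $9,554.16
Per month = $9,554.16 / 12 = $796.18
Required reserve = 2 × $796.18 = $1,592.36
Surplus = $1,914.55 − $1,592.36 = $322.19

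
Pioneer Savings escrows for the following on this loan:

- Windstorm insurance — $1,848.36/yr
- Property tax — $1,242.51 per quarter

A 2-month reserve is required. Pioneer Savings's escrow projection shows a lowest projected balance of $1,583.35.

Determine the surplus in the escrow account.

$446.95

Windstorm insurance — $1,848.36 annually
Property tax — $1,242.51 × 4 = $4,970.04 annually
Yearly total = $1,848.36 + $4,970.04 = $6,818.40
Monthly escrow = $6,818.40 / 12 = $568.20
Required cushion = 2 × $568.20 = $1,136.40
Excess over cushion: $1,583.35 − $1,136.40 = $446.95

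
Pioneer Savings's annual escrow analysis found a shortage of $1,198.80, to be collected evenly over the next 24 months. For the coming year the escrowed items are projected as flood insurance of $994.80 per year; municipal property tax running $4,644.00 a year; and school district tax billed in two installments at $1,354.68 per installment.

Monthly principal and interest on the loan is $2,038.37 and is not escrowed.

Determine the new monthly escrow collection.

$745.63

Flood insurance: $994.80/yr
Municipal property tax: $4,644.00/yr
School district tax: $1,354.68 × 2 = $2,709.36/yr
Total annual escrow = $994.80 + $4,644.00 + $2,709.36 = $8,348.16
Per month = $8,348.16 ÷ 12 = $695.68
Monthly shortage recovery: $1,198.80 / 24 = $49.95
New monthly escrow = $695.68 + $49.95 = $745.63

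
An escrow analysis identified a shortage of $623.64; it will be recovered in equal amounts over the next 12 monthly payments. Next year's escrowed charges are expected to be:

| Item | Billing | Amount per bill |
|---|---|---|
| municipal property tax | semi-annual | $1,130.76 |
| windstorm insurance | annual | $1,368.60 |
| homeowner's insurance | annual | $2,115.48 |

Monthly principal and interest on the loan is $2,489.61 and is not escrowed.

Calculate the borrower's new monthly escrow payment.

$530.77

Municipal property tax — $1,130.76 × 2 = $2,261.52 annually
Windstorm insurance — $1,368.60 annually
Homeowner's insurance — $2,115.48 annually
Total annual escrow = $5,745.60
Monthly = $5,745.60 / 12 = $478.80
Shortage per month = $623.64 ÷ 12 = $51.97
New monthly escrow = $478.80 + $51.97 = $530.77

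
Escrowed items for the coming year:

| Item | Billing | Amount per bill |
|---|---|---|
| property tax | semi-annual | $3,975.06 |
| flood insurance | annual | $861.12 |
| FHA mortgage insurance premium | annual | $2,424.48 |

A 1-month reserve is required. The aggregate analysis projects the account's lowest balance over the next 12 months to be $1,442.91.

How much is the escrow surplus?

Property tax — $3,975.06 × 2 = $7,950.12 per year
Flood insurance — $861.12 per year
FHA mortgage insurance premium — $2,424.48 per year
Total per year = $11,235.72
Per month = $11,235.72 ÷ 12 = $936.31
Cushion = 1 × $936.31 = $936.31
Surplus = $1,442.91 − $936.31 = $506.60

$506.60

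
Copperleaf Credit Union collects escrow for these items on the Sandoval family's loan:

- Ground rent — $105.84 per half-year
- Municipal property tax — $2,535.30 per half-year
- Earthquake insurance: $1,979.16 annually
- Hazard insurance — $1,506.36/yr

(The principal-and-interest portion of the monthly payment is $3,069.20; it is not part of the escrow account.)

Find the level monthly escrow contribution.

Ground rent — $105.84 × 2 = $211.68/yr
Municipal property tax — $2,535.30 × 2 = $5,070.60/yr
Earthquake insurance — $1,979.16/yr
Hazard insurance — $1,506.36/yr
Total per year = $8,767.80
Base monthly escrow = $8,767.80 ÷ 12 = $730.65

$730.65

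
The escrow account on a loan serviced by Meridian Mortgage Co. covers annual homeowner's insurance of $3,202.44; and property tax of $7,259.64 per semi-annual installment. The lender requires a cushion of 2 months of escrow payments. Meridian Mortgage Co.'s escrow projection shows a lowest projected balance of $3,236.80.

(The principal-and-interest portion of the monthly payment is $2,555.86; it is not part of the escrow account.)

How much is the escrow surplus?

$283.18

Homeowner's insurance: $3,202.44/yr
Property tax: $7,259.64 × 2 = $14,519.28/yr
Combined annual = $3,202.44 + $14,519.28 = $17,721.72
Per month = $17,721.72 / 12 = $1,476.81
Required cushion = 2 × $1,476.81 = $2,953.62
Surplus = $3,236.80 − $2,953.62 = $283.18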